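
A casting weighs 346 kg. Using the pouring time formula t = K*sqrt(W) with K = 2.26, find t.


Formula: t = K * sqrt(W)
sqrt(W) = sqrt(346) = 18.60108
t = 2.26 * 18.60108 = 42.0384 s

Final answer: 42.0384 s


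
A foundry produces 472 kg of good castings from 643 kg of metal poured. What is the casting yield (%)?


Formula: Casting Yield = (W_good / W_total) * 100
Yield = (472 kg / 643 kg) * 100 = 73.4059%


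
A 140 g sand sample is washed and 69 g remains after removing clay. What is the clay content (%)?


Formula: Clay% = (W_total - W_washed) / W_total * 100
Clay mass = 140 - 69 = 71 g
Clay% = 71 / 140 * 100 = 50.7143%

50.7143%


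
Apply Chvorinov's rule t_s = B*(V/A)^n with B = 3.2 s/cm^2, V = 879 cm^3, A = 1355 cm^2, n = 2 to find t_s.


Formula: t_s = B * (V/A)^n  (Chvorinov's rule, n=2)
Modulus M = V/A = 879/1355 = 0.648708 cm
M^2 = 0.648708^2 = 0.420822 cm^2
t_s = 3.2 * 0.420822 = 1.3466 s

Answer: 1.3466 s


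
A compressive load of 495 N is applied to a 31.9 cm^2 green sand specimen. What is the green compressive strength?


Formula: Compressive Strength = Force / Area
Strength = 495 N / 31.9 cm^2 = 15.5172 N/cm^2

Answer: 15.5172 N/cm^2


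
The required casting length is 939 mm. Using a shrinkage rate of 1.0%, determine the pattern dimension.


Formula: L_pattern = L_casting * (1 + shrinkage_rate/100)
Shrinkage factor = 1 + 1.0/100 = 1.01
L_pattern = 939 mm * 1.01 = 948.3900 mm


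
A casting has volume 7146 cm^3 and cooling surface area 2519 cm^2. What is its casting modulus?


Formula: Casting Modulus M = V / A
M = 7146 cm^3 / 2519 cm^2 = 2.8368 cm

Final answer: 2.8368 cm


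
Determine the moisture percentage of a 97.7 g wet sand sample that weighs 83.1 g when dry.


Formula: MC = (W_wet - W_dry) / W_wet * 100
Water mass = 97.7 - 83.1 = 14.6 g
MC = 14.6 / 97.7 * 100 = 14.9437%

14.9437%


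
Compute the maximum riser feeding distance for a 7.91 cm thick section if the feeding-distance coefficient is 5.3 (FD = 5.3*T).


Formula: FD = 5.3 * T  (riser feeding-distance rule)
FD = 5.3 * 7.91 cm = 41.9230 cm

Answer: 41.9230 cm


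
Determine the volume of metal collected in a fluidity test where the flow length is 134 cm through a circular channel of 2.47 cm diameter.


Formula: V = pi * (d/2)^2 * L  (cylinder volume)
Radius = 2.47/2 = 1.235 cm
V = pi * 1.235^2 * 134 = 642.0792 cm^3


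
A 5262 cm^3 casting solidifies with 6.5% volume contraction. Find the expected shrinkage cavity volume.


Formula: V_shrink = V_casting * shrinkage_pct / 100
V_shrink = 5262 cm^3 * 6.5 / 100 = 342.0300 cm^3

342.0300 cm^3


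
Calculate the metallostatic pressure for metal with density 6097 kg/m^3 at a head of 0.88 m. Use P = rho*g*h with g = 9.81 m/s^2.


Formula: P = rho * g * h
rho * g = 6097 * 9.81 = 59811.57 N/m^3
P = 59811.57 * 0.88 = 52634.1816 Pa

Answer: 52634.1816 Pa


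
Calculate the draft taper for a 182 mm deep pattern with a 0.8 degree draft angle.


Formula: taper = depth * tan(draft_angle)
tan(0.8 deg) = 0.0139635
taper = 182 mm * 0.0139635 = 2.5414 mm

2.5414 mm


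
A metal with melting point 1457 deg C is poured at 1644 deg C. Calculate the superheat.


Formula: Superheat = T_pour - T_melt
Superheat = 1644 - 1457 = 187 deg C

Answer: 187 deg C


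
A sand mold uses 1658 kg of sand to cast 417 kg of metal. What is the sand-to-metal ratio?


Formula: Sand-to-Metal Ratio = W_sand / W_metal
Ratio = 1658 kg / 417 kg = 3.9760

Final answer: 3.9760


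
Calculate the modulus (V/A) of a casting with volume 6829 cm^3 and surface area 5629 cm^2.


Formula: Casting Modulus M = V / A
M = 6829 cm^3 / 5629 cm^2 = 1.2132 cm

Final answer: 1.2132 cm


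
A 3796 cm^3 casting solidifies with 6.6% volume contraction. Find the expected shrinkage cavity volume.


Formula: V_shrink = V_casting * shrinkage_pct / 100
V_shrink = 3796 cm^3 * 6.6 / 100 = 250.5360 cm^3


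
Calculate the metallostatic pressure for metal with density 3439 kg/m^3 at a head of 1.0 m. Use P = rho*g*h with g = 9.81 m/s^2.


Formula: P = rho * g * h
rho * g = 3439 * 9.81 = 33736.59 N/m^3
P = 33736.59 * 1.0 = 33736.5900 Pa

Final answer: 33736.5900 Pa


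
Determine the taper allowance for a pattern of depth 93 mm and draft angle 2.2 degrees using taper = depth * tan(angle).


Formula: taper = depth * tan(draft_angle)
tan(2.2 deg) = 0.0384161
taper = 93 mm * 0.0384161 = 3.5727 mm

Answer: 3.5727 mm


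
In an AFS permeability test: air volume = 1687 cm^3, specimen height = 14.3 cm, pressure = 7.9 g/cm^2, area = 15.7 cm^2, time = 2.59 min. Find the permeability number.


Formula: Permeability Number P = (V * H) / (p * A * t)
Numerator: V * H = 1687 * 14.3 = 24124.1
Denominator: p * A * t = 7.9 * 15.7 * 2.59 = 321.2377
P = 24124.1 / 321.2377 = 75.0974

Final answer: 75.0974


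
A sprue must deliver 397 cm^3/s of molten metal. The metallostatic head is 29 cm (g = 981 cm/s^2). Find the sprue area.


Formula: v = sqrt(2*g*h), A = Q/v
Velocity: v = sqrt(2 * 981 * 29) = sqrt(56898) = 238.5330 cm/s
Sprue area: A = Q / v = 397 / 238.5330 = 1.6643 cm^2

Final answer: 1.6643 cm^2


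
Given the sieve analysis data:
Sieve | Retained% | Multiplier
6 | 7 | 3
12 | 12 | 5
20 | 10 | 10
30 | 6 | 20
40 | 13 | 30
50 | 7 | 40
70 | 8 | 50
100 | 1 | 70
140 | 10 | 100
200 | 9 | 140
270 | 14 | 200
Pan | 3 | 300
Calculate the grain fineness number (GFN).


Formula: GFN = sum(pct * multiplier) / sum(pct)
sum(pct * multiplier) = 7401
sum(pct) = 100
GFN = 7401 / 100 = 74.01


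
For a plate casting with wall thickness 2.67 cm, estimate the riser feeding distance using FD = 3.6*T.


Formula: FD = 3.6 * T  (riser feeding-distance rule)
FD = 3.6 * 2.67 cm = 9.6120 cm

Answer: 9.6120 cm


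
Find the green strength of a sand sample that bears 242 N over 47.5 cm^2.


Formula: Compressive Strength = Force / Area
Strength = 242 N / 47.5 cm^2 = 5.0947 N/cm^2

5.0947 N/cm^2


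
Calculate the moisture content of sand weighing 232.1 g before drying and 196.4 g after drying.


Formula: MC = (W_wet - W_dry) / W_wet * 100
Water mass = 232.1 - 196.4 = 35.7 g
MC = 35.7 / 232.1 * 100 = 15.3813%

Final answer: 15.3813%


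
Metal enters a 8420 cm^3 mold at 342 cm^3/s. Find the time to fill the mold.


Formula: t_fill = V_mold / Q_flow
t = 8420 cm^3 / 342 cm^3/s = 24.6199 s

Answer: 24.6199 s


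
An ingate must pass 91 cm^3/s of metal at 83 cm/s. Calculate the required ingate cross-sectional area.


Formula: A_ingate = Q / v  (continuity equation)
A = 91 cm^3/s / 83 cm/s = 1.0964 cm^2

Answer: 1.0964 cm^2


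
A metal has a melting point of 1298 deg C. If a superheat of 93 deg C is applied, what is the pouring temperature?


Formula: T_pour = T_melt + Superheat
T_pour = 1298 + 93 = 1391 deg C

1391 deg C


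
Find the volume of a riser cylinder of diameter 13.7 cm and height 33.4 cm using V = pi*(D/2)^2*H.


Formula: V = pi * (D/2)^2 * H  (cylinder volume)
Radius = D/2 = 13.7/2 = 6.85 cm
V = pi * 6.85^2 * 33.4 = 4923.5401 cm^3

4923.5401 cm^3


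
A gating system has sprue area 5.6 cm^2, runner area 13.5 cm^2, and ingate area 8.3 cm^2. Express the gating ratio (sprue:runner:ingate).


Sprue:Runner:Ingate = 1 : 13.5/5.6 : 8.3/5.6 = 1:2.41:1.48

Answer: 1:2.41:1.48


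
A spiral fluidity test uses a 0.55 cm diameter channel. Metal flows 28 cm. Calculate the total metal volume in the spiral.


Formula: V = pi * (d/2)^2 * L  (cylinder volume)
Radius = 0.55/2 = 0.275 cm
V = pi * 0.275^2 * 28 = 6.6523 cm^3

Final answer: 6.6523 cm^3


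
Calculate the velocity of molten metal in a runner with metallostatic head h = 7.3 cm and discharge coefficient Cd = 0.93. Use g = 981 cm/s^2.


Formula: v = Cd * sqrt(2 * g * h)  (Torricelli with discharge coefficient)
2*g*h = 2 * 981 * 7.3 = 14322.6 cm^2/s^2
sqrt(14322.6) = 119.67707 cm/s
v = 0.93 * 119.67707 = 111.2997 cm/s

111.2997 cm/s


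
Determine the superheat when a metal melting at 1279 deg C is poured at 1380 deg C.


Formula: Superheat = T_pour - T_melt
Superheat = 1380 - 1279 = 101 deg C

Answer: 101 deg C


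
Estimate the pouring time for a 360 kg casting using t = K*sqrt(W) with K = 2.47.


Formula: t = K * sqrt(W)
sqrt(W) = sqrt(360) = 18.97367
t = 2.47 * 18.97367 = 46.8650 s

46.8650 s


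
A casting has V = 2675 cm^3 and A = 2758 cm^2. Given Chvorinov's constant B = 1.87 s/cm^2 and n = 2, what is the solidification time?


Formula: t_s = B * (V/A)^n  (Chvorinov's rule, n=2)
Modulus M = V/A = 2675/2758 = 0.969906 cm
M^2 = 0.969906^2 = 0.940718 cm^2
t_s = 1.87 * 0.940718 = 1.7591 s

Answer: 1.7591 s


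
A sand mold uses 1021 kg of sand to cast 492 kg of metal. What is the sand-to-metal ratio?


Formula: Sand-to-Metal Ratio = W_sand / W_metal
Ratio = 1021 kg / 492 kg = 2.0752


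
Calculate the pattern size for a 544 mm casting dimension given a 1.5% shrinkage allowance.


Formula: L_pattern = L_casting * (1 + shrinkage_rate/100)
Shrinkage factor = 1 + 1.5/100 = 1.015
L_pattern = 544 mm * 1.015 = 552.1600 mm

552.1600 mm


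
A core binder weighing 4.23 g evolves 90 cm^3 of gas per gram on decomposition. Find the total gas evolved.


Formula: V_gas = W_binder * gas_evolution_rate
V = 4.23 g * 90 cm^3/g = 380.7000 cm^3

Final answer: 380.7000 cm^3


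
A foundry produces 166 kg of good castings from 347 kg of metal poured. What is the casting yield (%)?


Formula: Casting Yield = (W_good / W_total) * 100
Yield = (166 kg / 347 kg) * 100 = 47.8386%


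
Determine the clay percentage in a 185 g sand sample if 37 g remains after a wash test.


Formula: Clay% = (W_total - W_washed) / W_total * 100
Clay mass = 185 - 37 = 148 g
Clay% = 148 / 185 * 100 = 80.0000%

Final answer: 80.0000%


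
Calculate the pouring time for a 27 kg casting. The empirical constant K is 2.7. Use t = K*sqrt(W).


Formula: t = K * sqrt(W)
sqrt(W) = sqrt(27) = 5.19615
t = 2.7 * 5.19615 = 14.0296 s

14.0296 s


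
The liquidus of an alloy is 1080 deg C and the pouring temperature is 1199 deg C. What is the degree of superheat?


Formula: Superheat = T_pour - T_melt
Superheat = 1199 - 1080 = 119 deg C

Final answer: 119 deg C


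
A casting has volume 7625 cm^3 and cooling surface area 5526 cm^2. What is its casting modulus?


Formula: Casting Modulus M = V / A
M = 7625 cm^3 / 5526 cm^2 = 1.3798 cm

Final answer: 1.3798 cm


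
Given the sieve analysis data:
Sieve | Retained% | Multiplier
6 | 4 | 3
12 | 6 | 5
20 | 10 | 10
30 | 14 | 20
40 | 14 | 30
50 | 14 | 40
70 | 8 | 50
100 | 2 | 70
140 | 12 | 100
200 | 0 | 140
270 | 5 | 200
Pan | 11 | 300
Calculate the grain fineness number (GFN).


Formula: GFN = sum(pct * multiplier) / sum(pct)
sum(pct * multiplier) = 7442
sum(pct) = 100
GFN = 7442 / 100 = 74.42

Answer: 74.42


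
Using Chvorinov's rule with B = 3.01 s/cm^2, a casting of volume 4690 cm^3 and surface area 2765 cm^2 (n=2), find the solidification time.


Formula: t_s = B * (V/A)^n  (Chvorinov's rule, n=2)
Modulus M = V/A = 4690/2765 = 1.696203 cm
M^2 = 1.696203^2 = 2.877105 cm^2
t_s = 3.01 * 2.877105 = 8.6601 s

8.6601 s


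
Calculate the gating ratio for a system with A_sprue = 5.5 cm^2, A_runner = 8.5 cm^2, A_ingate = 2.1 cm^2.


Sprue:Runner:Ingate = 1 : 8.5/5.5 : 2.1/5.5 = 1:1.55:0.38


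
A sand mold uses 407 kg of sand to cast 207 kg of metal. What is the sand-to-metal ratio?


Formula: Sand-to-Metal Ratio = W_sand / W_metal
Ratio = 407 kg / 207 kg = 1.9662

Final answer: 1.9662


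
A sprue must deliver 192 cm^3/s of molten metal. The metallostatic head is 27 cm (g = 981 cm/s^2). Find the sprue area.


Formula: v = sqrt(2*g*h), A = Q/v
Velocity: v = sqrt(2 * 981 * 27) = sqrt(52974) = 230.1608 cm/s
Sprue area: A = Q / v = 192 / 230.1608 = 0.8342 cm^2

Answer: 0.8342 cm^2


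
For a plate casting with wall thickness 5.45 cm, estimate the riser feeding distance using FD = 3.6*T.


Formula: FD = 3.6 * T  (riser feeding-distance rule)
FD = 3.6 * 5.45 cm = 19.6200 cm


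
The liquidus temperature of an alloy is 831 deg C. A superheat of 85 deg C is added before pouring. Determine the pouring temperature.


Formula: T_pour = T_melt + Superheat
T_pour = 831 + 85 = 916 deg C

Final answer: 916 deg C


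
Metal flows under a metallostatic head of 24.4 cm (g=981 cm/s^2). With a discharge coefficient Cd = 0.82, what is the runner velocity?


Formula: v = Cd * sqrt(2 * g * h)  (Torricelli with discharge coefficient)
2*g*h = 2 * 981 * 24.4 = 47872.8 cm^2/s^2
sqrt(47872.8) = 218.79854 cm/s
v = 0.82 * 218.79854 = 179.4148 cm/s

Final answer: 179.4148 cm/s


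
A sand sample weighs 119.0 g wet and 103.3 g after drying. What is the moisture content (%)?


Formula: MC = (W_wet - W_dry) / W_wet * 100
Water mass = 119.0 - 103.3 = 15.7 g
MC = 15.7 / 119.0 * 100 = 13.1933%

13.1933%


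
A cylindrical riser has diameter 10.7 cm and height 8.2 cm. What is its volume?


Formula: V = pi * (D/2)^2 * H  (cylinder volume)
Radius = D/2 = 10.7/2 = 5.35 cm
V = pi * 5.35^2 * 8.2 = 737.3459 cm^3

Final answer: 737.3459 cm^3


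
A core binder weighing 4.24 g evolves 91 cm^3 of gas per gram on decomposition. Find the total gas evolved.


Formula: V_gas = W_binder * gas_evolution_rate
V = 4.24 g * 91 cm^3/g = 385.8400 cm^3


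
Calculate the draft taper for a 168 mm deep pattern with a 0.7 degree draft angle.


Formula: taper = depth * tan(draft_angle)
tan(0.7 deg) = 0.0122179
taper = 168 mm * 0.0122179 = 2.0526 mm

Answer: 2.0526 mm


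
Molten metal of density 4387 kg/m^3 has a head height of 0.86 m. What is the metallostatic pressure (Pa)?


Formula: P = rho * g * h
rho * g = 4387 * 9.81 = 43036.47 N/m^3
P = 43036.47 * 0.86 = 37011.3642 Pa


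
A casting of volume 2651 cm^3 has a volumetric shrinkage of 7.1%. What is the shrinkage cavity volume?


Formula: V_shrink = V_casting * shrinkage_pct / 100
V_shrink = 2651 cm^3 * 7.1 / 100 = 188.2210 cm^3

Final answer: 188.2210 cm^3


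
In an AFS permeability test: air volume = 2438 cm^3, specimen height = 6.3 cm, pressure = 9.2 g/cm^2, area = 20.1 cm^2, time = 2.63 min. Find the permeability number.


Formula: Permeability Number P = (V * H) / (p * A * t)
Numerator: V * H = 2438 * 6.3 = 15359.4
Denominator: p * A * t = 9.2 * 20.1 * 2.63 = 486.3396
P = 15359.4 / 486.3396 = 31.5816

31.5816


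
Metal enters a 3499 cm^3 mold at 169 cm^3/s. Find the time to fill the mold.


Formula: t_fill = V_mold / Q_flow
t = 3499 cm^3 / 169 cm^3/s = 20.7041 s

Final answer: 20.7041 s


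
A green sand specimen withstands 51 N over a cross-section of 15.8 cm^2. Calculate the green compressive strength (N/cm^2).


Formula: Compressive Strength = Force / Area
Strength = 51 N / 15.8 cm^2 = 3.2278 N/cm^2


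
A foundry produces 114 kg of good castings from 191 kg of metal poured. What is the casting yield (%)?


Formula: Casting Yield = (W_good / W_total) * 100
Yield = (114 kg / 191 kg) * 100 = 59.6859%

59.6859%


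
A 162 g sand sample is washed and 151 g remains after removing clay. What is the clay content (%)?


Formula: Clay% = (W_total - W_washed) / W_total * 100
Clay mass = 162 - 151 = 11 g
Clay% = 11 / 162 * 100 = 6.7901%


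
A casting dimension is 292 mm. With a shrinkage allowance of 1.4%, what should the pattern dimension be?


Formula: L_pattern = L_casting * (1 + shrinkage_rate/100)
Shrinkage factor = 1 + 1.4/100 = 1.014
L_pattern = 292 mm * 1.014 = 296.0880 mm

Final answer: 296.0880 mm


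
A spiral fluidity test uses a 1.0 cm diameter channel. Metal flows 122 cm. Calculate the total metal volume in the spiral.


Formula: V = pi * (d/2)^2 * L  (cylinder volume)
Radius = 1.0/2 = 0.5 cm
V = pi * 0.5^2 * 122 = 95.8186 cm^3

95.8186 cm^3


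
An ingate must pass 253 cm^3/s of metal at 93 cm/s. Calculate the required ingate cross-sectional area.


Formula: A_ingate = Q / v  (continuity equation)
A = 253 cm^3/s / 93 cm/s = 2.7204 cm^2

2.7204 cm^2


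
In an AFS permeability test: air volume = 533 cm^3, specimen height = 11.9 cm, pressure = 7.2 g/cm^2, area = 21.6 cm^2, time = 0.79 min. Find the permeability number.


Formula: Permeability Number P = (V * H) / (p * A * t)
Numerator: V * H = 533 * 11.9 = 6342.7
Denominator: p * A * t = 7.2 * 21.6 * 0.79 = 122.8608
P = 6342.7 / 122.8608 = 51.6251

51.6251


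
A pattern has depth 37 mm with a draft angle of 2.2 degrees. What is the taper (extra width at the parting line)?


Formula: taper = depth * tan(draft_angle)
tan(2.2 deg) = 0.0384161
taper = 37 mm * 0.0384161 = 1.4214 mm

Final answer: 1.4214 mm


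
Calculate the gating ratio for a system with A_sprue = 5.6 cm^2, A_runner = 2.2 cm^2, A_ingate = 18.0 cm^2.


Sprue:Runner:Ingate = 1 : 2.2/5.6 : 18.0/5.6 = 1:0.39:3.21

Final answer: 1:0.39:3.21


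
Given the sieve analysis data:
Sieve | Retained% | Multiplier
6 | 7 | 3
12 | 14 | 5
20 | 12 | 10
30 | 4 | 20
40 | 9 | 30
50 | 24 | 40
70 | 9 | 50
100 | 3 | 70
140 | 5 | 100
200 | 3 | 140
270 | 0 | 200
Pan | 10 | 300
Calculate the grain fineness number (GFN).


Formula: GFN = sum(pct * multiplier) / sum(pct)
sum(pct * multiplier) = 6101
sum(pct) = 100
GFN = 6101 / 100 = 61.01

Final answer: 61.01


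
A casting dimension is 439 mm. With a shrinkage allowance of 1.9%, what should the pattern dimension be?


Formula: L_pattern = L_casting * (1 + shrinkage_rate/100)
Shrinkage factor = 1 + 1.9/100 = 1.019
L_pattern = 439 mm * 1.019 = 447.3410 mm

Answer: 447.3410 mm


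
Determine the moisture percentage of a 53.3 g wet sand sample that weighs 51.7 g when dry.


Formula: MC = (W_wet - W_dry) / W_wet * 100
Water mass = 53.3 - 51.7 = 1.6 g
MC = 1.6 / 53.3 * 100 = 3.0019%

Final answer: 3.0019%


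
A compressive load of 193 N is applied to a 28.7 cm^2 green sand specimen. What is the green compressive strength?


Formula: Compressive Strength = Force / Area
Strength = 193 N / 28.7 cm^2 = 6.7247 N/cm^2

Answer: 6.7247 N/cm^2


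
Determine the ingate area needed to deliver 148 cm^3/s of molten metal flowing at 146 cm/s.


Formula: A_ingate = Q / v  (continuity equation)
A = 148 cm^3/s / 146 cm/s = 1.0137 cm^2

Final answer: 1.0137 cm^2


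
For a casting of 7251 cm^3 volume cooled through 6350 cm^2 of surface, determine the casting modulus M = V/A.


Formula: Casting Modulus M = V / A
M = 7251 cm^3 / 6350 cm^2 = 1.1419 cm

Final answer: 1.1419 cm


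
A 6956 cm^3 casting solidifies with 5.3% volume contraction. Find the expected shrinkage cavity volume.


Formula: V_shrink = V_casting * shrinkage_pct / 100
V_shrink = 6956 cm^3 * 5.3 / 100 = 368.6680 cm^3


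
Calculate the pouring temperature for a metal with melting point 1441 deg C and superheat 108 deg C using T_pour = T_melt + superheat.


Formula: T_pour = T_melt + Superheat
T_pour = 1441 + 108 = 1549 deg C

1549 deg C


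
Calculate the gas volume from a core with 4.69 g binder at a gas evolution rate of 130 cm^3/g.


Formula: V_gas = W_binder * gas_evolution_rate
V = 4.69 g * 130 cm^3/g = 609.7000 cm^3


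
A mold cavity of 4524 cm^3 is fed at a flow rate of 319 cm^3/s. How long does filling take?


Formula: t_fill = V_mold / Q_flow
t = 4524 cm^3 / 319 cm^3/s = 14.1818 s


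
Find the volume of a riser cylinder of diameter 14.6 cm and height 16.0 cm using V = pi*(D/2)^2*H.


Formula: V = pi * (D/2)^2 * H  (cylinder volume)
Radius = D/2 = 14.6/2 = 7.3 cm
V = pi * 7.3^2 * 16.0 = 2678.6476 cm^3

Final answer: 2678.6476 cm^3


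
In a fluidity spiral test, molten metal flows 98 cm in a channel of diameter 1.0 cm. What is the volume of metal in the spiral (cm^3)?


Formula: V = pi * (d/2)^2 * L  (cylinder volume)
Radius = 1.0/2 = 0.5 cm
V = pi * 0.5^2 * 98 = 76.9690 cm^3


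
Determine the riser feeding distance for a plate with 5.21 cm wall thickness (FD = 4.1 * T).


Formula: FD = 4.1 * T  (riser feeding-distance rule)
FD = 4.1 * 5.21 cm = 21.3610 cm

Final answer: 21.3610 cm


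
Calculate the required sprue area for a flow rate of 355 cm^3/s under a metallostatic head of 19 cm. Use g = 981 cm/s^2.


Formula: v = sqrt(2*g*h), A = Q/v
Velocity: v = sqrt(2 * 981 * 19) = sqrt(37278) = 193.0751 cm/s
Sprue area: A = Q / v = 355 / 193.0751 = 1.8387 cm^2

Answer: 1.8387 cm^2


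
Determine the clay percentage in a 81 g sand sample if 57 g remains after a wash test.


Formula: Clay% = (W_total - W_washed) / W_total * 100
Clay mass = 81 - 57 = 24 g
Clay% = 24 / 81 * 100 = 29.6296%

29.6296%


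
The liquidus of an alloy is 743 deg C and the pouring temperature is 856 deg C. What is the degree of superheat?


Formula: Superheat = T_pour - T_melt
Superheat = 856 - 743 = 113 deg C

Final answer: 113 deg C


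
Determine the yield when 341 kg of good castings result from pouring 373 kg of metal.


Formula: Casting Yield = (W_good / W_total) * 100
Yield = (341 kg / 373 kg) * 100 = 91.4209%

Answer: 91.4209%


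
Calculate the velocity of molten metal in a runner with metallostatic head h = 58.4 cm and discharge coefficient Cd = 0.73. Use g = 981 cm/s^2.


Formula: v = Cd * sqrt(2 * g * h)  (Torricelli with discharge coefficient)
2*g*h = 2 * 981 * 58.4 = 114580.8 cm^2/s^2
sqrt(114580.8) = 338.49786 cm/s
v = 0.73 * 338.49786 = 247.1034 cm/s

247.1034 cm/s


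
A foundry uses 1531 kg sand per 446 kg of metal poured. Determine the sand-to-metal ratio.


Formula: Sand-to-Metal Ratio = W_sand / W_metal
Ratio = 1531 kg / 446 kg = 3.4327

3.4327


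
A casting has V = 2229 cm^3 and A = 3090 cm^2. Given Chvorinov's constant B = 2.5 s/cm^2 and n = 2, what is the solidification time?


Formula: t_s = B * (V/A)^n  (Chvorinov's rule, n=2)
Modulus M = V/A = 2229/3090 = 0.721359 cm
M^2 = 0.721359^2 = 0.520359 cm^2
t_s = 2.5 * 0.520359 = 1.3009 s


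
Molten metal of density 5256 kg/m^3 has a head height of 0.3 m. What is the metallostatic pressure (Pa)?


Formula: P = rho * g * h
rho * g = 5256 * 9.81 = 51561.36 N/m^3
P = 51561.36 * 0.3 = 15468.4080 Pa

Final answer: 15468.4080 Pa


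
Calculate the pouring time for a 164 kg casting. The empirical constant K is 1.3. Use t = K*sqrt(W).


Formula: t = K * sqrt(W)
sqrt(W) = sqrt(164) = 12.80625
t = 1.3 * 12.80625 = 16.6481 s

Answer: 16.6481 s


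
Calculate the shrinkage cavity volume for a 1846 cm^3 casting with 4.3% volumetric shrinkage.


Formula: V_shrink = V_casting * shrinkage_pct / 100
V_shrink = 1846 cm^3 * 4.3 / 100 = 79.3780 cm^3

Final answer: 79.3780 cm^3


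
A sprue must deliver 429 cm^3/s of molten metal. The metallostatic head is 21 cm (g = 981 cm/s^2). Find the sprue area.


Formula: v = sqrt(2*g*h), A = Q/v
Velocity: v = sqrt(2 * 981 * 21) = sqrt(41202) = 202.9828 cm/s
Sprue area: A = Q / v = 429 / 202.9828 = 2.1135 cm^2

Final answer: 2.1135 cm^2


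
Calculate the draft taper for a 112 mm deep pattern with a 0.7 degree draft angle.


Formula: taper = depth * tan(draft_angle)
tan(0.7 deg) = 0.0122179
taper = 112 mm * 0.0122179 = 1.3684 mm

Final answer: 1.3684 mm


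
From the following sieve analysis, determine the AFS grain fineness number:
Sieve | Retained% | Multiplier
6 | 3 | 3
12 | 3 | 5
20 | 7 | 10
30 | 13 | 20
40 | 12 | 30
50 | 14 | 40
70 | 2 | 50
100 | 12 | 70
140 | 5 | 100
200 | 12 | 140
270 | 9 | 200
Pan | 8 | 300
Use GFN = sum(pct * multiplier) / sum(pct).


Formula: GFN = sum(pct * multiplier) / sum(pct)
sum(pct * multiplier) = 8594
sum(pct) = 100
GFN = 8594 / 100 = 85.94

Answer: 85.94


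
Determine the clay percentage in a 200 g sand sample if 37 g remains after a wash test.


Formula: Clay% = (W_total - W_washed) / W_total * 100
Clay mass = 200 - 37 = 163 g
Clay% = 163 / 200 * 100 = 81.5000%

Final answer: 81.5000%


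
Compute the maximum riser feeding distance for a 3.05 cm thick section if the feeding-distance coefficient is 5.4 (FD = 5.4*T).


Formula: FD = 5.4 * T  (riser feeding-distance rule)
FD = 5.4 * 3.05 cm = 16.4700 cm

Answer: 16.4700 cm


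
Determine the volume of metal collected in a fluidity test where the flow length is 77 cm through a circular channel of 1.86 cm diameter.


Formula: V = pi * (d/2)^2 * L  (cylinder volume)
Radius = 1.86/2 = 0.93 cm
V = pi * 0.93^2 * 77 = 209.2216 cm^3


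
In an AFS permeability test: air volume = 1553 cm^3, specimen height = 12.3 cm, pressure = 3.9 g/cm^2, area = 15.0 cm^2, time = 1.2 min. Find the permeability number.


Formula: Permeability Number P = (V * H) / (p * A * t)
Numerator: V * H = 1553 * 12.3 = 19101.9
Denominator: p * A * t = 3.9 * 15.0 * 1.2 = 70.2
P = 19101.9 / 70.2 = 272.1068

Final answer: 272.1068


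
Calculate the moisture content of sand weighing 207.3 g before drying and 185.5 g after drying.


Formula: MC = (W_wet - W_dry) / W_wet * 100
Water mass = 207.3 - 185.5 = 21.8 g
MC = 21.8 / 207.3 * 100 = 10.5162%

Final answer: 10.5162%


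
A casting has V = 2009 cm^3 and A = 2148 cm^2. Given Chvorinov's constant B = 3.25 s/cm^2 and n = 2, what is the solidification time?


Formula: t_s = B * (V/A)^n  (Chvorinov's rule, n=2)
Modulus M = V/A = 2009/2148 = 0.935289 cm
M^2 = 0.935289^2 = 0.874766 cm^2
t_s = 3.25 * 0.874766 = 2.8430 s

2.8430 s


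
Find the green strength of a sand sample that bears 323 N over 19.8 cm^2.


Formula: Compressive Strength = Force / Area
Strength = 323 N / 19.8 cm^2 = 16.3131 N/cm^2

Final answer: 16.3131 N/cm^2


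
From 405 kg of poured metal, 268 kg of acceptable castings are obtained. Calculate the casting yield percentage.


Formula: Casting Yield = (W_good / W_total) * 100
Yield = (268 kg / 405 kg) * 100 = 66.1728%

66.1728%


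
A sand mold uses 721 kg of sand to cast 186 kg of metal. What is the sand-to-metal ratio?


Formula: Sand-to-Metal Ratio = W_sand / W_metal
Ratio = 721 kg / 186 kg = 3.8763

Final answer: 3.8763


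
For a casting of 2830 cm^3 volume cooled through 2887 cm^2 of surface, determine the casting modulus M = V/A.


Formula: Casting Modulus M = V / A
M = 2830 cm^3 / 2887 cm^2 = 0.9803 cm

0.9803 cm


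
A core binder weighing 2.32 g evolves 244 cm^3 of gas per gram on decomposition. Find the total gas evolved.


Formula: V_gas = W_binder * gas_evolution_rate
V = 2.32 g * 244 cm^3/g = 566.0800 cm^3

Answer: 566.0800 cm^3


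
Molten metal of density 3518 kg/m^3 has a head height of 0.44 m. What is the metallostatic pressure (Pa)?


Formula: P = rho * g * h
rho * g = 3518 * 9.81 = 34511.58 N/m^3
P = 34511.58 * 0.44 = 15185.0952 Pa


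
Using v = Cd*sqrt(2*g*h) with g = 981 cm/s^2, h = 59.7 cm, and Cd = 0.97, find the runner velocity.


Formula: v = Cd * sqrt(2 * g * h)  (Torricelli with discharge coefficient)
2*g*h = 2 * 981 * 59.7 = 117131.4 cm^2/s^2
sqrt(117131.4) = 342.24465 cm/s
v = 0.97 * 342.24465 = 331.9773 cm/s

Answer: 331.9773 cm/s


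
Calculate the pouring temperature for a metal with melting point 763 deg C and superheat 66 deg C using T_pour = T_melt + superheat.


Formula: T_pour = T_melt + Superheat
T_pour = 763 + 66 = 829 deg C

Final answer: 829 deg C


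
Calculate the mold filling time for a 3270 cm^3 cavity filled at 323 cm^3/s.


Formula: t_fill = V_mold / Q_flow
t = 3270 cm^3 / 323 cm^3/s = 10.1238 s


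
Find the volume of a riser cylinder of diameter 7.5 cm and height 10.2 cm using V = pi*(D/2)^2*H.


Formula: V = pi * (D/2)^2 * H  (cylinder volume)
Radius = D/2 = 7.5/2 = 3.75 cm
V = pi * 3.75^2 * 10.2 = 450.6222 cm^3

Final answer: 450.6222 cm^3


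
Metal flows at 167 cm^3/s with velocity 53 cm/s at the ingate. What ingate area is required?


Formula: A_ingate = Q / v  (continuity equation)
A = 167 cm^3/s / 53 cm/s = 3.1509 cm^2

3.1509 cm^2


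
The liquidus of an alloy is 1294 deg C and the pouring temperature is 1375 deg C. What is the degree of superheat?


Formula: Superheat = T_pour - T_melt
Superheat = 1375 - 1294 = 81 deg C

Final answer: 81 deg C


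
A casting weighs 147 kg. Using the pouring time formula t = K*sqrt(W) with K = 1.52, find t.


Formula: t = K * sqrt(W)
sqrt(W) = sqrt(147) = 12.12436
t = 1.52 * 12.12436 = 18.4290 s

Final answer: 18.4290 s


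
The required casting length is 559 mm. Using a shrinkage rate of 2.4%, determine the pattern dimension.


Formula: L_pattern = L_casting * (1 + shrinkage_rate/100)
Shrinkage factor = 1 + 2.4/100 = 1.024
L_pattern = 559 mm * 1.024 = 572.4160 mm

Final answer: 572.4160 mm


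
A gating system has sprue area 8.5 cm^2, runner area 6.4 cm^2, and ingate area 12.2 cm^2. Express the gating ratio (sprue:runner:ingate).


Sprue:Runner:Ingate = 1 : 6.4/8.5 : 12.2/8.5 = 1:0.75:1.44

Final answer: 1:0.75:1.44


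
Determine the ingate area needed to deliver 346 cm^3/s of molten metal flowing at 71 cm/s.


Formula: A_ingate = Q / v  (continuity equation)
A = 346 cm^3/s / 71 cm/s = 4.8732 cm^2

Final answer: 4.8732 cm^2


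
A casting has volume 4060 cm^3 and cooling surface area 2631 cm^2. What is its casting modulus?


Formula: Casting Modulus M = V / A
M = 4060 cm^3 / 2631 cm^2 = 1.5431 cm

1.5431 cm


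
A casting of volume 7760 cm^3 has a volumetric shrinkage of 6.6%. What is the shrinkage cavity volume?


Formula: V_shrink = V_casting * shrinkage_pct / 100
V_shrink = 7760 cm^3 * 6.6 / 100 = 512.1600 cm^3

Answer: 512.1600 cm^3


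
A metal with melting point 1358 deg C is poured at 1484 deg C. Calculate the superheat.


Formula: Superheat = T_pour - T_melt
Superheat = 1484 - 1358 = 126 deg C


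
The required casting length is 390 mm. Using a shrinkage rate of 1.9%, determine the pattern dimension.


Formula: L_pattern = L_casting * (1 + shrinkage_rate/100)
Shrinkage factor = 1 + 1.9/100 = 1.019
L_pattern = 390 mm * 1.019 = 397.4100 mm

Answer: 397.4100 mm


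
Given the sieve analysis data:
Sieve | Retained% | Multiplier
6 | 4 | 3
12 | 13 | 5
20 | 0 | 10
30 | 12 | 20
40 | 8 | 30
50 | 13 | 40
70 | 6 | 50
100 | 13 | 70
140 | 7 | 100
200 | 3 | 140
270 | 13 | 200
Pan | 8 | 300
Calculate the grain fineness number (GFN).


Formula: GFN = sum(pct * multiplier) / sum(pct)
sum(pct * multiplier) = 8407
sum(pct) = 100
GFN = 8407 / 100 = 84.07


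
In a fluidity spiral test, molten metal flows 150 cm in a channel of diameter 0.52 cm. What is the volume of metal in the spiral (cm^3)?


Formula: V = pi * (d/2)^2 * L  (cylinder volume)
Radius = 0.52/2 = 0.26 cm
V = pi * 0.26^2 * 150 = 31.8557 cm^3

Final answer: 31.8557 cm^3


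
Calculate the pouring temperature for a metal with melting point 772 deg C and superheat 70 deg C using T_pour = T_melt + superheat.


Formula: T_pour = T_melt + Superheat
T_pour = 772 + 70 = 842 deg C

Final answer: 842 deg C


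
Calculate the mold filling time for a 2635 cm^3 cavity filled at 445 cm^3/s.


Formula: t_fill = V_mold / Q_flow
t = 2635 cm^3 / 445 cm^3/s = 5.9213 s

Answer: 5.9213 s


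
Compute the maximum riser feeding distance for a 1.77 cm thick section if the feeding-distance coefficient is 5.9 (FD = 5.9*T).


Formula: FD = 5.9 * T  (riser feeding-distance rule)
FD = 5.9 * 1.77 cm = 10.4430 cm

10.4430 cm


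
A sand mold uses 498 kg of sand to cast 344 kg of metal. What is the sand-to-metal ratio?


Formula: Sand-to-Metal Ratio = W_sand / W_metal
Ratio = 498 kg / 344 kg = 1.4477

Answer: 1.4477


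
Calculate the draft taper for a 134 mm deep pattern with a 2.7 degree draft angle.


Formula: taper = depth * tan(draft_angle)
tan(2.7 deg) = 0.0471588
taper = 134 mm * 0.0471588 = 6.3193 mm


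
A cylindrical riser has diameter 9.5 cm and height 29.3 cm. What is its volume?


Formula: V = pi * (D/2)^2 * H  (cylinder volume)
Radius = D/2 = 9.5/2 = 4.75 cm
V = pi * 4.75^2 * 29.3 = 2076.8480 cm^3


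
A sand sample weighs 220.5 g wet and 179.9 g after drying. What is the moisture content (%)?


Formula: MC = (W_wet - W_dry) / W_wet * 100
Water mass = 220.5 - 179.9 = 40.6 g
MC = 40.6 / 220.5 * 100 = 18.4127%

Answer: 18.4127%


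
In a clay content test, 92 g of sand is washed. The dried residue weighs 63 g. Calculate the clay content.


Formula: Clay% = (W_total - W_washed) / W_total * 100
Clay mass = 92 - 63 = 29 g
Clay% = 29 / 92 * 100 = 31.5217%

Final answer: 31.5217%


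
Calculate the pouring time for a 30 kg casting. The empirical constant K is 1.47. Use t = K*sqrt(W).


Formula: t = K * sqrt(W)
sqrt(W) = sqrt(30) = 5.47723
t = 1.47 * 5.47723 = 8.0515 s

Answer: 8.0515 s


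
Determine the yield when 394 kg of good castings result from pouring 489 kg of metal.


Formula: Casting Yield = (W_good / W_total) * 100
Yield = (394 kg / 489 kg) * 100 = 80.5726%

Answer: 80.5726%


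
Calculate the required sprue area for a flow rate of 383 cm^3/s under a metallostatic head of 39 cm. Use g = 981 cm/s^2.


Formula: v = sqrt(2*g*h), A = Q/v
Velocity: v = sqrt(2 * 981 * 39) = sqrt(76518) = 276.6189 cm/s
Sprue area: A = Q / v = 383 / 276.6189 = 1.3846 cm^2

Final answer: 1.3846 cm^2


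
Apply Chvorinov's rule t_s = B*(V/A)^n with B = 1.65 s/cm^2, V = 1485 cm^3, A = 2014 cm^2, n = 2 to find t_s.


Formula: t_s = B * (V/A)^n  (Chvorinov's rule, n=2)
Modulus M = V/A = 1485/2014 = 0.737339 cm
M^2 = 0.737339^2 = 0.543669 cm^2
t_s = 1.65 * 0.543669 = 0.8971 s

Final answer: 0.8971 s


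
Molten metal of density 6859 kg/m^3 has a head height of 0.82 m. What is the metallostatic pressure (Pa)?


Formula: P = rho * g * h
rho * g = 6859 * 9.81 = 67286.79 N/m^3
P = 67286.79 * 0.82 = 55175.1678 Pa


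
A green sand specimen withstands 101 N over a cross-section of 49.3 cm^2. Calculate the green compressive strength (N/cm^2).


Formula: Compressive Strength = Force / Area
Strength = 101 N / 49.3 cm^2 = 2.0487 N/cm^2

2.0487 N/cm^2


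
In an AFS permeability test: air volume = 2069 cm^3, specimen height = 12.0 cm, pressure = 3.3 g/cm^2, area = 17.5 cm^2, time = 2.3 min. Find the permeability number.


Formula: Permeability Number P = (V * H) / (p * A * t)
Numerator: V * H = 2069 * 12.0 = 24828.0
Denominator: p * A * t = 3.3 * 17.5 * 2.3 = 132.825
P = 24828.0 / 132.825 = 186.9226


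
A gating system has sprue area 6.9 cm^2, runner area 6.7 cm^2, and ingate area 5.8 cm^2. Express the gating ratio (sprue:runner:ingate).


Sprue:Runner:Ingate = 1 : 6.7/6.9 : 5.8/6.9 = 1:0.97:0.84


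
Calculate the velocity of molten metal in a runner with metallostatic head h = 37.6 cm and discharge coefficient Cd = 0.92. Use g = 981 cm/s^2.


Formula: v = Cd * sqrt(2 * g * h)  (Torricelli with discharge coefficient)
2*g*h = 2 * 981 * 37.6 = 73771.2 cm^2/s^2
sqrt(73771.2) = 271.60854 cm/s
v = 0.92 * 271.60854 = 249.8799 cm/s


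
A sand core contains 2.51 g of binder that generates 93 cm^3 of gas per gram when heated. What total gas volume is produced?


Formula: V_gas = W_binder * gas_evolution_rate
V = 2.51 g * 93 cm^3/g = 233.4300 cm^3

Final answer: 233.4300 cm^3


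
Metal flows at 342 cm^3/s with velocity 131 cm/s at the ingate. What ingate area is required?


Formula: A_ingate = Q / v  (continuity equation)
A = 342 cm^3/s / 131 cm/s = 2.6107 cm^2

Final answer: 2.6107 cm^2


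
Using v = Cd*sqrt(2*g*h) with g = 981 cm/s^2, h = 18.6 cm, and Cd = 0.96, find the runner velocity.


Formula: v = Cd * sqrt(2 * g * h)  (Torricelli with discharge coefficient)
2*g*h = 2 * 981 * 18.6 = 36493.2 cm^2/s^2
sqrt(36493.2) = 191.03193 cm/s
v = 0.96 * 191.03193 = 183.3907 cm/s

Final answer: 183.3907 cm/s


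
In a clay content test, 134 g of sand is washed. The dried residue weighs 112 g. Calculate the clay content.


Formula: Clay% = (W_total - W_washed) / W_total * 100
Clay mass = 134 - 112 = 22 g
Clay% = 22 / 134 * 100 = 16.4179%

Final answer: 16.4179%


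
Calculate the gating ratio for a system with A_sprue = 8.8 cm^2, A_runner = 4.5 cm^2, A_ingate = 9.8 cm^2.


Sprue:Runner:Ingate = 1 : 4.5/8.8 : 9.8/8.8 = 1:0.51:1.11

1:0.51:1.11


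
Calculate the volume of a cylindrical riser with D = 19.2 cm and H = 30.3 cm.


Formula: V = pi * (D/2)^2 * H  (cylinder volume)
Radius = D/2 = 19.2/2 = 9.6 cm
V = pi * 9.6^2 * 30.3 = 8772.7341 cm^3


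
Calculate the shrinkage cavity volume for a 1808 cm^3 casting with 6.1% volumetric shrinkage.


Formula: V_shrink = V_casting * shrinkage_pct / 100
V_shrink = 1808 cm^3 * 6.1 / 100 = 110.2880 cm^3

Answer: 110.2880 cm^3


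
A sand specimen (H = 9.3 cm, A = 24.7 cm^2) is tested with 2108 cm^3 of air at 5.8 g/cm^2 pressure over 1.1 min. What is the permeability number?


Formula: Permeability Number P = (V * H) / (p * A * t)
Numerator: V * H = 2108 * 9.3 = 19604.4
Denominator: p * A * t = 5.8 * 24.7 * 1.1 = 157.586
P = 19604.4 / 157.586 = 124.4045

124.4045


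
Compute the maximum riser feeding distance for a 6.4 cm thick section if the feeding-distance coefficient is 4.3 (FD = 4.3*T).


Formula: FD = 4.3 * T  (riser feeding-distance rule)
FD = 4.3 * 6.4 cm = 27.5200 cm


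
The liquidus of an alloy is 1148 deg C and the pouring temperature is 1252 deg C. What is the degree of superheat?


Formula: Superheat = T_pour - T_melt
Superheat = 1252 - 1148 = 104 deg C

104 deg C


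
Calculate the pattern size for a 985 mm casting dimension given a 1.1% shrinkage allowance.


Formula: L_pattern = L_casting * (1 + shrinkage_rate/100)
Shrinkage factor = 1 + 1.1/100 = 1.011
L_pattern = 985 mm * 1.011 = 995.8350 mm


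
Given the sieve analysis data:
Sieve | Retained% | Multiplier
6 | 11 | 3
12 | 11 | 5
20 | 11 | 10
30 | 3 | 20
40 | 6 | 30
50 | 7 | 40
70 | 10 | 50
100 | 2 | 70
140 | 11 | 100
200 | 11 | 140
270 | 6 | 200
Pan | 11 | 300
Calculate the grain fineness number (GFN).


Formula: GFN = sum(pct * multiplier) / sum(pct)
sum(pct * multiplier) = 8498
sum(pct) = 100
GFN = 8498 / 100 = 84.98

Final answer: 84.98


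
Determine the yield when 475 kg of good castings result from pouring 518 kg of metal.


Formula: Casting Yield = (W_good / W_total) * 100
Yield = (475 kg / 518 kg) * 100 = 91.6988%


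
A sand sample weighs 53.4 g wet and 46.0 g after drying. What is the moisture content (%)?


Formula: MC = (W_wet - W_dry) / W_wet * 100
Water mass = 53.4 - 46.0 = 7.4 g
MC = 7.4 / 53.4 * 100 = 13.8577%

13.8577%


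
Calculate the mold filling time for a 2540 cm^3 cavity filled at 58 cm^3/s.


Formula: t_fill = V_mold / Q_flow
t = 2540 cm^3 / 58 cm^3/s = 43.7931 s

43.7931 s


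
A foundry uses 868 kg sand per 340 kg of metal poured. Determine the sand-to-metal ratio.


Formula: Sand-to-Metal Ratio = W_sand / W_metal
Ratio = 868 kg / 340 kg = 2.5529

Answer: 2.5529


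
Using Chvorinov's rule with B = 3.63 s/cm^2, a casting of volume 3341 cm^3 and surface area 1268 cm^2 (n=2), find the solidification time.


Formula: t_s = B * (V/A)^n  (Chvorinov's rule, n=2)
Modulus M = V/A = 3341/1268 = 2.634858 cm
M^2 = 2.634858^2 = 6.942477 cm^2
t_s = 3.63 * 6.942477 = 25.2012 s

25.2012 s


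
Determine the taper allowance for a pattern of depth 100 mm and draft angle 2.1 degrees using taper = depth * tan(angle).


Formula: taper = depth * tan(draft_angle)
tan(2.1 deg) = 0.0366683
taper = 100 mm * 0.0366683 = 3.6668 mm

Answer: 3.6668 mm


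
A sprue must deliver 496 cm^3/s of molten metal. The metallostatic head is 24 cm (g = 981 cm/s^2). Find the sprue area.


Formula: v = sqrt(2*g*h), A = Q/v
Velocity: v = sqrt(2 * 981 * 24) = sqrt(47088) = 216.9977 cm/s
Sprue area: A = Q / v = 496 / 216.9977 = 2.2857 cm^2


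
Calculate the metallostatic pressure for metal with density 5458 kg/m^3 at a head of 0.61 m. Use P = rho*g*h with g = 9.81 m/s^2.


Formula: P = rho * g * h
rho * g = 5458 * 9.81 = 53542.98 N/m^3
P = 53542.98 * 0.61 = 32661.2178 Pa


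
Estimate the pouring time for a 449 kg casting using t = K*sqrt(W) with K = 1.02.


Formula: t = K * sqrt(W)
sqrt(W) = sqrt(449) = 21.18962
t = 1.02 * 21.18962 = 21.6134 s

Final answer: 21.6134 s
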